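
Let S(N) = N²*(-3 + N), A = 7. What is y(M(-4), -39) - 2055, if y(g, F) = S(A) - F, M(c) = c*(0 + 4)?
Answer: -1820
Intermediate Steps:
M(c) = 4*c (M(c) = c*4 = 4*c)
y(g, F) = 196 - F (y(g, F) = 7²*(-3 + 7) - F = 49*4 - F = 196 - F)
y(M(-4), -39) - 2055 = (196 - 1*(-39)) - 2055 = (196 + 39) - 2055 = 235 - 2055 = -1820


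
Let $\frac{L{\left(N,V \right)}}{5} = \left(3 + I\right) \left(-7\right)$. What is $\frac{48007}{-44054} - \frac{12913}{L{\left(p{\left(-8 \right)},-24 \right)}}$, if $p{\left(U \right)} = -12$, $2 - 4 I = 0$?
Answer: $\frac{1125976889}{10793230} \approx 104.32$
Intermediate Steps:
$I = \frac{1}{2}$ ($I = \frac{1}{2} - 0 = \frac{1}{2} + 0 = \frac{1}{2} \approx 0.5$)
$L{\left(N,V \right)} = - \frac{245}{2}$ ($L{\left(N,V \right)} = 5 \left(3 + \frac{1}{2}\right) \left(-7\right) = 5 \cdot \frac{7}{2} \left(-7\right) = 5 \left(- \frac{49}{2}\right) = - \frac{245}{2}$)
$\frac{48007}{-44054} - \frac{12913}{L{\left(p{\left(-8 \right)},-24 \right)}} = \frac{48007}{-44054} - \frac{12913}{- \frac{245}{2}} = 48007 \left(- \frac{1}{44054}\right) - - \frac{25826}{245} = - \frac{48007}{44054} + \frac{25826}{245} = \frac{1125976889}{10793230}$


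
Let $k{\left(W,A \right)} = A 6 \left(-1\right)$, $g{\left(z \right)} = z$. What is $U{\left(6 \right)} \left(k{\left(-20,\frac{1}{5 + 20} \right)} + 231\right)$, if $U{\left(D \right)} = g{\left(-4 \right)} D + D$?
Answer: $- \frac{103842}{25} \approx -4153.7$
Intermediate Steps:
$U{\left(D \right)} = - 3 D$ ($U{\left(D \right)} = - 4 D + D = - 3 D$)
$k{\left(W,A \right)} = - 6 A$ ($k{\left(W,A \right)} = 6 A \left(-1\right) = - 6 A$)
$U{\left(6 \right)} \left(k{\left(-20,\frac{1}{5 + 20} \right)} + 231\right) = \left(-3\right) 6 \left(- \frac{6}{5 + 20} + 231\right) = - 18 \left(- \frac{6}{25} + 231\right) = \left(-18\right) \frac{5769}{25} = - \frac{103842}{25}$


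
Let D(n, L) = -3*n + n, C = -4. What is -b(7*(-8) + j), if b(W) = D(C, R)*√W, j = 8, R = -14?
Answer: -32*I*√3 ≈ -55.426*I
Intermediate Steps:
D(n, L) = -2*n
b(W) = 8*√W (b(W) = (-2*(-4))*√W = 8*√W)
-b(7*(-8) + j) = -8*√(7*(-8) + 8) = -8*√(-56 + 8) = -8*√(-48) = -8*4*I*√3 = -32*I*√3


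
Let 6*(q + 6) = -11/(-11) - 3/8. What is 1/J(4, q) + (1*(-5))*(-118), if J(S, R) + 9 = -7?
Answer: 9439/16 ≈ 589.94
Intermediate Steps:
q = -283/48 (q = -6 + (-11/(-11) - 3/8)/6 = -6 + (-11*(-1/11) - 3*⅛)/6 = -6 + (1 - 3/8)/6 = -6 + (⅙)*(5/8) = -6 + 5/48 = -283/48 ≈ -5.8958)
J(S, R) = -16 (J(S, R) = -9 - 7 = -16)
1/J(4, q) + (1*(-5))*(-118) = 1/(-16) + (1*(-5))*(-118) = -1/16 - 5*(-118) = -1/16 + 590 = 9439/16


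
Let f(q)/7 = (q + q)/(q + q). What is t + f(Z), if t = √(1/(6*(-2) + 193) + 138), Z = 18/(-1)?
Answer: 7 + √4521199/181 ≈ 18.748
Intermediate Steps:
Z = -18 (Z = 18*(-1) = -18)
f(q) = 7 (f(q) = 7*((q + q)/(q + q)) = 7*((2*q)/((2*q))) = 7*((2*q)*(1/(2*q))) = 7*1 = 7)
t = √4521199/181 (t = √(1/(-12 + 193) + 138) = √(1/181 + 138) = √(24979/181) = √4521199/181 ≈ 11.748)
t + f(Z) = √4521199/181 + 7 = 7 + √4521199/181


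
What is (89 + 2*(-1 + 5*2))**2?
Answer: 11449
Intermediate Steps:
(89 + 2*(-1 + 5*2))**2 = (89 + 2*(-1 + 10))**2 = (89 + 2*9)**2 = (89 + 18)**2 = 107**2 = 11449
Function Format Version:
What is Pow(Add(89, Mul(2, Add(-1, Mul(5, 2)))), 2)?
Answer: 11449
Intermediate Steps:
Pow(Add(89, Mul(2, Add(-1, Mul(5, 2)))), 2) = Pow(Add(89, Mul(2, Add(-1, 10))), 2) = Pow(Add(89, Mul(2, 9)), 2) = Pow(Add(89, 18), 2) = Pow(107, 2) = 11449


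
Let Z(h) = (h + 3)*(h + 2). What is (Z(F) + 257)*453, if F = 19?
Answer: 325707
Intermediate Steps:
Z(h) = (2 + h)*(3 + h) (Z(h) = (3 + h)*(2 + h) = (2 + h)*(3 + h))
(Z(F) + 257)*453 = ((6 + 19**2 + 5*19) + 257)*453 = ((6 + 361 + 95) + 257)*453 = (462 + 257)*453 = 719*453 = 325707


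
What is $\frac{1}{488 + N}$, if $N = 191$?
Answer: $\frac{1}{679} \approx 0.0014728$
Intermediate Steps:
$\frac{1}{488 + N} = \frac{1}{488 + 191} = \frac{1}{679}$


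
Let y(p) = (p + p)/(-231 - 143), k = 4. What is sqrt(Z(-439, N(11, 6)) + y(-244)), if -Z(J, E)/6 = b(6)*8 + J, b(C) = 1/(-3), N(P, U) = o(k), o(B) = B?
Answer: sqrt(92713478)/187 ≈ 51.491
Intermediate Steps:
N(P, U) = 4
b(C) = -1/3
Z(J, E) = 16 - 6*J (Z(J, E) = -6*(-1/3*8 + J) = -6*(-8/3 + J) = 16 - 6*J)
y(p) = -p/187 (y(p) = (2*p)/(-374) = (2*p)*(-1/374) = -p/187)
sqrt(Z(-439, N(11, 6)) + y(-244)) = sqrt((16 - 6*(-439)) - 1/187*(-244)) = sqrt((16 + 2634) + 244/187) = sqrt(2650 + 244/187) = sqrt(495794/187) = sqrt(92713478)/187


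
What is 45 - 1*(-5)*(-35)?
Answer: -130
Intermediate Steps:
45 - 1*(-5)*(-35) = 45 + 5*(-35) = 45 - 175 = -130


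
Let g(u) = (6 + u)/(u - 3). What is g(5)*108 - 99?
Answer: 495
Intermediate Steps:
g(u) = (6 + u)/(-3 + u)
g(5)*108 - 99 = ((6 + 5)/(-3 + 5))*108 - 99 = (11/2)*108 - 99 = 594 - 99 = 495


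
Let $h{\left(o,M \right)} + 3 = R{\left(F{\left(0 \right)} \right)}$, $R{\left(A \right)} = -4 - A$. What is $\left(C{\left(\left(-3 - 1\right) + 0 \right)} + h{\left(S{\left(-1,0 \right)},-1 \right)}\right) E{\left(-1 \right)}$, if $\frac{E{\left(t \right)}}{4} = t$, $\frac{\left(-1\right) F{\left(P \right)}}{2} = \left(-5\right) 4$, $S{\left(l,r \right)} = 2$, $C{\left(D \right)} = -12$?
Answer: $236$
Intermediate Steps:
$F{\left(P \right)} = 40$ ($F{\left(P \right)} = - 2 \left(\left(-5\right) 4\right) = \left(-2\right) \left(-20\right) = 40$)
$E{\left(t \right)} = 4 t$
$h{\left(o,M \right)} = -47$ ($h{\left(o,M \right)} = -3 - 44 = -47$)
$\left(C{\left(\left(-3 - 1\right) + 0 \right)} + h{\left(S{\left(-1,0 \right)},-1 \right)}\right) E{\left(-1 \right)} = \left(-12 - 47\right) 4 \left(-1\right) = \left(-59\right) \left(-4\right) = 236$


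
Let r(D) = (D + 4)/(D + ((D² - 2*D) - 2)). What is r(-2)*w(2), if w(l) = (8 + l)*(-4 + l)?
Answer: -10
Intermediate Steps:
w(l) = (-4 + l)*(8 + l)
r(D) = (4 + D)/(-2 + D² - D) (r(D) = (4 + D)/(D + (-2 + D² - 2*D)) = (4 + D)/(-2 + D² - D))
r(-2)*w(2) = ((4 - 2)/(-2 + (-2)² - 1*(-2)))*(-32 + 2² + 4*2) = (2/(-2 + 4 + 2))*(-32 + 4 + 8) = (2/4)*(-20) = ((¼)*2)*(-20) = (½)*(-20) = -10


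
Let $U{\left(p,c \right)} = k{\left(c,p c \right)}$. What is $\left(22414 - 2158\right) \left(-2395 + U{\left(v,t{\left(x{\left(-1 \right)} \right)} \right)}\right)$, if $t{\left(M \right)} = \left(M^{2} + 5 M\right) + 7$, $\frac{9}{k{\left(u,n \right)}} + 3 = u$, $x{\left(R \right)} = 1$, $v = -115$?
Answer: $- \frac{242474448}{5} \approx -4.8495 \cdot 10^{7}$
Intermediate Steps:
$k{\left(u,n \right)} = \frac{9}{-3 + u}$
$t{\left(M \right)} = 7 + M^{2} + 5 M$
$U{\left(p,c \right)} = \frac{9}{-3 + c}$
$\left(22414 - 2158\right) \left(-2395 + U{\left(v,t{\left(x{\left(-1 \right)} \right)} \right)}\right) = \left(22414 - 2158\right) \left(-2395 + \frac{9}{-3 + \left(7 + 1^{2} + 5 \cdot 1\right)}\right) = 20256 \left(-2395 + \frac{9}{-3 + \left(7 + 1 + 5\right)}\right) = 20256 \left(-2395 + \frac{9}{-3 + 13}\right) = 20256 \left(-2395 + \frac{9}{10}\right) = 20256 \left(- \frac{23941}{10}\right) = - \frac{242474448}{5}$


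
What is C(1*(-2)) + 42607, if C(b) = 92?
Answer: 42699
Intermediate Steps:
C(1*(-2)) + 42607 = 92 + 42607 = 42699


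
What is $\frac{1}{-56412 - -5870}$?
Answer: $- \frac{1}{50542} \approx -1.9786 \cdot 10^{-5}$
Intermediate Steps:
$\frac{1}{-56412 - -5870} = \frac{1}{-56412 + \left(-29592 + 35462\right)} = \frac{1}{-56412 + 5870} = \frac{1}{-50542} = - \frac{1}{50542}$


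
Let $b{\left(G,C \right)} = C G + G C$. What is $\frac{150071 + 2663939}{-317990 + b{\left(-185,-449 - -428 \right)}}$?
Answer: $- \frac{281401}{31022} \approx -9.071$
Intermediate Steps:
$b{\left(G,C \right)} = 2 C G$ ($b{\left(G,C \right)} = C G + C G = 2 C G$)
$\frac{150071 + 2663939}{-317990 + b{\left(-185,-449 - -428 \right)}} = \frac{150071 + 2663939}{-317990 + 2 \left(-449 - -428\right) \left(-185\right)} = \frac{2814010}{-317990 + 2 \left(-449 + 428\right) \left(-185\right)} = \frac{2814010}{-317990 + 2 \left(-21\right) \left(-185\right)} = \frac{2814010}{-317990 + 7770} = \frac{2814010}{-310220} = 2814010 \left(- \frac{1}{310220}\right) = - \frac{281401}{31022}$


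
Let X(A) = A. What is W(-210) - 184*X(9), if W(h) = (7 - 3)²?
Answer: -1640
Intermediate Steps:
W(h) = 16 (W(h) = 4² = 16)
W(-210) - 184*X(9) = 16 - 184*9 = 16 - 1656 = -1640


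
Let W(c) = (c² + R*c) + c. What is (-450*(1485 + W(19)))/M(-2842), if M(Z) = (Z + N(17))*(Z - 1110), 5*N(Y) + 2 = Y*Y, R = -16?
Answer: -27875/436696 ≈ -0.063832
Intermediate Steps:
N(Y) = -⅖ + Y²/5 (N(Y) = -⅖ + (Y*Y)/5 = -⅖ + Y²/5)
W(c) = c² - 15*c (W(c) = (c² - 16*c) + c = c² - 15*c)
M(Z) = (-1110 + Z)*(287/5 + Z) (M(Z) = (Z + (-⅖ + (⅕)*17²))*(Z - 1110) = (Z + (-⅖ + (⅕)*289))*(-1110 + Z) = (Z + (-⅖ + 289/5))*(-1110 + Z) = (Z + 287/5)*(-1110 + Z) = (287/5 + Z)*(-1110 + Z) = (-1110 + Z)*(287/5 + Z))
(-450*(1485 + W(19)))/M(-2842) = (-450*(1485 + 19*(-15 + 19)))/(-63714 + (-2842)² - 5263/5*(-2842)) = (-450*(1485 + 19*4))/(-63714 + 8076964 + 14957446/5) = (-450*(1485 + 76))/(55023696/5) = -450*1561*(5/55023696) = -702450*5/55023696 = -27875/436696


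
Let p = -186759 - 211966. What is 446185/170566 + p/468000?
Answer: 2816113033/1596497760 ≈ 1.7639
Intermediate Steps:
p = -398725
446185/170566 + p/468000 = 446185/170566 - 398725/468000 = 446185*(1/170566) - 398725*1/468000 = 446185/170566 - 15949/18720 = 2816113033/1596497760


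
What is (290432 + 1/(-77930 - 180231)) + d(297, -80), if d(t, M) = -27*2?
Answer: 74964274857/258161 ≈ 2.9038e+5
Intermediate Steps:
d(t, M) = -54
(290432 + 1/(-77930 - 180231)) + d(297, -80) = (290432 + 1/(-77930 - 180231)) - 54 = (290432 + 1/(-258161)) - 54 = (290432 - 1/258161) - 54 = 74978215551/258161 - 54 = 74964274857/258161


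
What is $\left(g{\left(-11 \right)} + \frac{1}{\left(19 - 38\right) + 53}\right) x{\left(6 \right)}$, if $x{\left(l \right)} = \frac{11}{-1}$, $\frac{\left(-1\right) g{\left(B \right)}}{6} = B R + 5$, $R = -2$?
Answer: $\frac{60577}{34} \approx 1781.7$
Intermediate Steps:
$g{\left(B \right)} = -30 + 12 B$ ($g{\left(B \right)} = - 6 \left(B \left(-2\right) + 5\right) = - 6 \left(- 2 B + 5\right) = - 6 \left(5 - 2 B\right) = -30 + 12 B$)
$x{\left(l \right)} = -11$ ($x{\left(l \right)} = 11 \left(-1\right) = -11$)
$\left(g{\left(-11 \right)} + \frac{1}{\left(19 - 38\right) + 53}\right) x{\left(6 \right)} = \left(\left(-30 + 12 \left(-11\right)\right) + \frac{1}{\left(19 - 38\right) + 53}\right) \left(-11\right) = \left(\left(-30 - 132\right) + \frac{1}{-19 + 53}\right) \left(-11\right) = \left(-162 + \frac{1}{34}\right) \left(-11\right) = \left(- \frac{5507}{34}\right) \left(-11\right) = \frac{60577}{34}$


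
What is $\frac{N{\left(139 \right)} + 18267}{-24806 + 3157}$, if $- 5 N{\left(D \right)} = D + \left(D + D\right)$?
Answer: $- \frac{90918}{108245} \approx -0.83993$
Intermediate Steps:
$N{\left(D \right)} = - \frac{3 D}{5}$ ($N{\left(D \right)} = - \frac{D + \left(D + D\right)}{5} = - \frac{D + 2 D}{5} = - \frac{3 D}{5}$)
$\frac{N{\left(139 \right)} + 18267}{-24806 + 3157} = \frac{\left(- \frac{3}{5}\right) 139 + 18267}{-24806 + 3157} = \frac{- \frac{417}{5} + 18267}{-21649} = \frac{90918}{5} \left(- \frac{1}{21649}\right) = - \frac{90918}{108245}$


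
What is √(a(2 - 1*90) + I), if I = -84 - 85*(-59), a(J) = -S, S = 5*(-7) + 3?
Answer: √4963 ≈ 70.449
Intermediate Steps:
S = -32 (S = -35 + 3 = -32)
a(J) = 32 (a(J) = -1*(-32) = 32)
I = 4931 (I = -84 + 5015 = 4931)
√(a(2 - 1*90) + I) = √(32 + 4931) = √4963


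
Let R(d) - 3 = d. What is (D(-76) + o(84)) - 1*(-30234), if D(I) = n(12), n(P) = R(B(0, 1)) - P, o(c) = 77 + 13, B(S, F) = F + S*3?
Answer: 30316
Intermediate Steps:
B(S, F) = F + 3*S
R(d) = 3 + d
o(c) = 90
n(P) = 4 - P (n(P) = (3 + (1 + 3*0)) - P = (3 + (1 + 0)) - P = (3 + 1) - P = 4 - P)
D(I) = -8 (D(I) = 4 - 1*12 = 4 - 12 = -8)
(D(-76) + o(84)) - 1*(-30234) = (-8 + 90) - 1*(-30234) = 82 + 30234 = 30316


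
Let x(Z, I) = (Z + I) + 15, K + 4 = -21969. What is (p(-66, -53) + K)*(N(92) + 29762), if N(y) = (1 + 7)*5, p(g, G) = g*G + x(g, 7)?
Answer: -551903238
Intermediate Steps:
K = -21973 (K = -4 - 21969 = -21973)
x(Z, I) = 15 + I + Z (x(Z, I) = (I + Z) + 15 = 15 + I + Z)
p(g, G) = 22 + g + G*g (p(g, G) = g*G + (15 + 7 + g) = G*g + (22 + g) = 22 + g + G*g)
N(y) = 40 (N(y) = 8*5 = 40)
(p(-66, -53) + K)*(N(92) + 29762) = ((22 - 66 - 53*(-66)) - 21973)*(40 + 29762) = ((22 - 66 + 3498) - 21973)*29802 = (3454 - 21973)*29802 = -18519*29802 = -551903238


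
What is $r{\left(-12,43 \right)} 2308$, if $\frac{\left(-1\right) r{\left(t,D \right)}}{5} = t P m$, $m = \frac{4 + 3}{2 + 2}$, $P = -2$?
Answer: $-484680$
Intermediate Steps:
$m = \frac{7}{4} \approx 1.75$
$r{\left(t,D \right)} = \frac{35 t}{2}$ ($r{\left(t,D \right)} = - 5 t \left(-2\right) \frac{7}{4} = - 5 - 2 t \frac{7}{4} = - 5 \left(- \frac{7 t}{2}\right) = \frac{35 t}{2}$)
$r{\left(-12,43 \right)} 2308 = \frac{35}{2} \left(-12\right) 2308 = \left(-210\right) 2308 = -484680$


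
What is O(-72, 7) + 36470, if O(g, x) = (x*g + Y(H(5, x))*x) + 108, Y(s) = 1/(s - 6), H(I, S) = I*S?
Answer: 1046153/29 ≈ 36074.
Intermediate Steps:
Y(s) = 1/(-6 + s)
O(g, x) = 108 + g*x + x/(-6 + 5*x) (O(g, x) = (x*g + x/(-6 + 5*x)) + 108 = (g*x + x/(-6 + 5*x)) + 108 = 108 + g*x + x/(-6 + 5*x))
O(-72, 7) + 36470 = (7 + (-6 + 5*7)*(108 - 72*7))/(-6 + 5*7) + 36470 = (7 + (-6 + 35)*(108 - 504))/(-6 + 35) + 36470 = (7 + 29*(-396))/29 + 36470 = (7 - 11484)/29 + 36470 = (1/29)*(-11477) + 36470 = -11477/29 + 36470 = 1046153/29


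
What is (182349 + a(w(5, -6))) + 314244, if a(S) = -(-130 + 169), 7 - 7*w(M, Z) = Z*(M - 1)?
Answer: 496554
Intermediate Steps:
w(M, Z) = 1 - Z*(-1 + M)/7 (w(M, Z) = 1 - Z*(M - 1)/7 = 1 - Z*(-1 + M)/7)
a(S) = -39 (a(S) = -1*39 = -39)
(182349 + a(w(5, -6))) + 314244 = (182349 - 39) + 314244 = 182310 + 314244 = 496554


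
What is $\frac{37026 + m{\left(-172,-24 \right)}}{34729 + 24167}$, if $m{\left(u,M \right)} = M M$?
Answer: $\frac{2089}{3272} \approx 0.63845$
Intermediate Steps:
$m{\left(u,M \right)} = M^{2}$
$\frac{37026 + m{\left(-172,-24 \right)}}{34729 + 24167} = \frac{37026 + \left(-24\right)^{2}}{34729 + 24167} = \frac{37026 + 576}{58896} = 37602 \cdot \frac{1}{58896} = \frac{2089}{3272}$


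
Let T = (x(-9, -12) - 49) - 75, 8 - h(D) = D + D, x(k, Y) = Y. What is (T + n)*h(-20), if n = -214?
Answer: -16800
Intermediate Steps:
h(D) = 8 - 2*D (h(D) = 8 - (D + D) = 8 - 2*D)
T = -136 (T = (-12 - 49) - 75 = -61 - 75 = -136)
(T + n)*h(-20) = (-136 - 214)*(8 - 2*(-20)) = -350*(8 + 40) = -350*48 = -16800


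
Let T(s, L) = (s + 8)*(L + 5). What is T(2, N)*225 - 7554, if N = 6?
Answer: 17196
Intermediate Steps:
T(s, L) = (5 + L)*(8 + s) (T(s, L) = (8 + s)*(5 + L) = (5 + L)*(8 + s))
T(2, N)*225 - 7554 = (40 + 5*2 + 8*6 + 6*2)*225 - 7554 = (40 + 10 + 48 + 12)*225 - 7554 = 110*225 - 7554 = 24750 - 7554 = 17196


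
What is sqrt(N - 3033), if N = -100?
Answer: I*sqrt(3133) ≈ 55.973*I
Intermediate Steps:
sqrt(N - 3033) = sqrt(-100 - 3033) = sqrt(-3133) = I*sqrt(3133)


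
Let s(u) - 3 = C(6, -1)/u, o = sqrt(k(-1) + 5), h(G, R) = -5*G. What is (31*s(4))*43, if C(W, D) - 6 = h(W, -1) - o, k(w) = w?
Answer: -9331/2 ≈ -4665.5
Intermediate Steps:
o = 2 (o = sqrt(-1 + 5) = sqrt(4) = 2)
C(W, D) = 4 - 5*W (C(W, D) = 6 + (-5*W - 1*2) = 6 + (-5*W - 2) = 6 + (-2 - 5*W) = 4 - 5*W)
s(u) = 3 - 26/u (s(u) = 3 + (4 - 5*6)/u = 3 + (4 - 30)/u = 3 - 26/u)
(31*s(4))*43 = (31*(3 - 26/4))*43 = (31*(3 - 26*1/4))*43 = (31*(3 - 13/2))*43 = (31*(-7/2))*43 = -217/2*43 = -9331/2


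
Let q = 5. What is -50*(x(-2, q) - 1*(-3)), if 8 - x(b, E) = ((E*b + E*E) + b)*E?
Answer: 2700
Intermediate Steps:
x(b, E) = 8 - E*(b + E² + E*b) (x(b, E) = 8 - ((E*b + E*E) + b)*E = 8 - ((E*b + E²) + b)*E = 8 - ((E² + E*b) + b)*E = 8 - (b + E² + E*b)*E = 8 - E*(b + E² + E*b))
-50*(x(-2, q) - 1*(-3)) = -50*((8 - 1*5³ - 1*5*(-2) - 1*(-2)*5²) - 1*(-3)) = -50*((8 - 1*125 + 10 - 1*(-2)*25) + 3) = -50*((8 - 125 + 10 + 50) + 3) = -50*(-57 + 3) = -50*(-54) = 2700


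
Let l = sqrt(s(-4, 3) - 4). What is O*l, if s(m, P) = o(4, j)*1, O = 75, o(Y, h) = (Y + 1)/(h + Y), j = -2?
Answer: 75*I*sqrt(6)/2 ≈ 91.856*I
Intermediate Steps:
o(Y, h) = (1 + Y)/(Y + h)
s(m, P) = 5/2 (s(m, P) = ((1 + 4)/(4 - 2))*1 = (5/2)*1 = 5/2)
l = I*sqrt(6)/2 (l = sqrt(5/2 - 4) = sqrt(-3/2) = I*sqrt(6)/2 ≈ 1.2247*I)
O*l = 75*(I*sqrt(6)/2) = 75*I*sqrt(6)/2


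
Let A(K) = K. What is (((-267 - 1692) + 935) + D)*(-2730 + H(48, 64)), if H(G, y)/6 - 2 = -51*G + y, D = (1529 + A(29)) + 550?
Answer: -18451848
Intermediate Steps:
D = 2108 (D = (1529 + 29) + 550 = 1558 + 550 = 2108)
H(G, y) = 12 - 306*G + 6*y (H(G, y) = 12 + 6*(-51*G + y) = 12 + 6*(y - 51*G) = 12 + (-306*G + 6*y) = 12 - 306*G + 6*y)
(((-267 - 1692) + 935) + D)*(-2730 + H(48, 64)) = (((-267 - 1692) + 935) + 2108)*(-2730 + (12 - 306*48 + 6*64)) = ((-1959 + 935) + 2108)*(-2730 + (12 - 14688 + 384)) = (-1024 + 2108)*(-2730 - 14292) = 1084*(-17022) = -18451848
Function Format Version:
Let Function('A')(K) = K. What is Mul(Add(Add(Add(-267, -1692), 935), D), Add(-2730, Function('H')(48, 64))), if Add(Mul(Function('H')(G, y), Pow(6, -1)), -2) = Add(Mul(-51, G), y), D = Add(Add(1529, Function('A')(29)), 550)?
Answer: -18451848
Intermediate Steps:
D = 2108 (D = Add(Add(1529, 29), 550) = Add(1558, 550) = 2108)
Function('H')(G, y) = Add(12, Mul(-306, G), Mul(6, y)) (Function('H')(G, y) = Add(12, Mul(6, Add(Mul(-51, G), y))) = Add(12, Mul(6, Add(y, Mul(-51, G)))) = Add(12, Add(Mul(-306, G), Mul(6, y))) = Add(12, Mul(-306, G), Mul(6, y)))
Mul(Add(Add(Add(-267, -1692), 935), D), Add(-2730, Function('H')(48, 64))) = Mul(Add(Add(Add(-267, -1692), 935), 2108), Add(-2730, Add(12, Mul(-306, 48), Mul(6, 64)))) = Mul(Add(Add(-1959, 935), 2108), Add(-2730, Add(12, -14688, 384))) = Mul(Add(-1024, 2108), Add(-2730, -14292)) = Mul(1084, -17022) = -18451848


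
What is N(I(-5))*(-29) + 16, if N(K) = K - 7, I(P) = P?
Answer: 364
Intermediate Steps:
N(K) = -7 + K
N(I(-5))*(-29) + 16 = (-7 - 5)*(-29) + 16 = -12*(-29) + 16 = 348 + 16 = 364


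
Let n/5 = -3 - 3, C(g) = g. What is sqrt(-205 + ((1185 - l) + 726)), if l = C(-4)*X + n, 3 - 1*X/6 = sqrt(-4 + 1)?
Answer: 2*sqrt(452 - 6*I*sqrt(3)) ≈ 42.523 - 0.48878*I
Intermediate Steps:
n = -30 (n = 5*(-3 - 3) = 5*(-6) = -30)
X = 18 - 6*I*sqrt(3) (X = 18 - 6*sqrt(-4 + 1) = 18 - 6*I*sqrt(3) ≈ 18.0 - 10.392*I)
l = -102 + 24*I*sqrt(3) (l = -4*(18 - 6*I*sqrt(3)) - 30 = (-72 + 24*I*sqrt(3)) - 30 = -102 + 24*I*sqrt(3) ≈ -102.0 + 41.569*I)
sqrt(-205 + ((1185 - l) + 726)) = sqrt(-205 + ((1185 - (-102 + 24*I*sqrt(3))) + 726)) = sqrt(-205 + ((1185 + (102 - 24*I*sqrt(3))) + 726)) = sqrt(-205 + ((1287 - 24*I*sqrt(3)) + 726)) = sqrt(-205 + (2013 - 24*I*sqrt(3))) = sqrt(1808 - 24*I*sqrt(3))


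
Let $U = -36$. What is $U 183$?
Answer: $-6588$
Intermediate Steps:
$U 183 = \left(-36\right) 183 = -6588$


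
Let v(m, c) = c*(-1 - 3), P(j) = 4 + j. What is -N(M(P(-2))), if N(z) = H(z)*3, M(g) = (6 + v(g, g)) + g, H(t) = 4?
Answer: -12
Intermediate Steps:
v(m, c) = -4*c (v(m, c) = c*(-4) = -4*c)
M(g) = 6 - 3*g (M(g) = (6 - 4*g) + g = 6 - 3*g)
N(z) = 12 (N(z) = 4*3 = 12)
-N(M(P(-2))) = -1*12 = -12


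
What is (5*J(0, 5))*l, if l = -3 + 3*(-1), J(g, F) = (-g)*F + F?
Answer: -150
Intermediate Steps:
J(g, F) = F - F*g (J(g, F) = -F*g + F = F - F*g)
l = -6 (l = -3 - 3 = -6)
(5*J(0, 5))*l = (5*(5*(1 - 1*0)))*(-6) = (5*(5*(1 + 0)))*(-6) = (5*(5*1))*(-6) = (5*5)*(-6) = 25*(-6) = -150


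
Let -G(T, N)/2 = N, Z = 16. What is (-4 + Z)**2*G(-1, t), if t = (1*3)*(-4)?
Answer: 3456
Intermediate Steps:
t = -12 (t = 3*(-4) = -12)
G(T, N) = -2*N
(-4 + Z)**2*G(-1, t) = (-4 + 16)**2*(-2*(-12)) = 12**2*24 = 144*24 = 3456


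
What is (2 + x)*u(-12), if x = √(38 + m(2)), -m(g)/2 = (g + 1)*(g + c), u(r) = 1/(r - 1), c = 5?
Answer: -2/13 - 2*I/13 ≈ -0.15385 - 0.15385*I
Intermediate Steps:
u(r) = 1/(-1 + r)
m(g) = -2*(1 + g)*(5 + g) (m(g) = -2*(g + 1)*(g + 5) = -2*(1 + g)*(5 + g))
x = 2*I (x = √(38 + (-10 - 12*2 - 2*2²)) = √(38 + (-10 - 24 - 2*4)) = √(38 + (-10 - 24 - 8)) = √(38 - 42) = √(-4) = 2*I ≈ 2.0*I)
(2 + x)*u(-12) = (2 + 2*I)/(-1 - 12) = (2 + 2*I)/(-13) = (2 + 2*I)*(-1/13) = -2/13 - 2*I/13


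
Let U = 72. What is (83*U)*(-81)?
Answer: -484056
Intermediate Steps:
(83*U)*(-81) = (83*72)*(-81) = 5976*(-81) = -484056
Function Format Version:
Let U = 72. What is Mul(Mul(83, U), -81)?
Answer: -484056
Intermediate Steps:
Mul(Mul(83, U), -81) = Mul(Mul(83, 72), -81) = Mul(5976, -81) = -484056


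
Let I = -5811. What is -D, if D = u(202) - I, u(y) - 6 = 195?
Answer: -6012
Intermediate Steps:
u(y) = 201 (u(y) = 6 + 195 = 201)
D = 6012 (D = 201 - 1*(-5811) = 201 + 5811 = 6012)
-D = -1*6012 = -6012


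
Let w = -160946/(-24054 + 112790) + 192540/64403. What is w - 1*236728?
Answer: -676430874549211/2857432304 ≈ -2.3673e+5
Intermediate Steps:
w = 3359912101/2857432304 (w = -160946/88736 + 192540*(1/64403) = -160946*1/88736 + 192540/64403 = -80473/44368 + 192540/64403 = 3359912101/2857432304 ≈ 1.1758)
w - 1*236728 = 3359912101/2857432304 - 1*236728 = 3359912101/2857432304 - 236728 = -676430874549211/2857432304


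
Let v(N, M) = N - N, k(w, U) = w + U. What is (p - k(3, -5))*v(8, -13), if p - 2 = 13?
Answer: 0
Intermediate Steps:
k(w, U) = U + w
v(N, M) = 0
p = 15 (p = 2 + 13 = 15)
(p - k(3, -5))*v(8, -13) = (15 - (-5 + 3))*0 = (15 - 1*(-2))*0 = (15 + 2)*0 = 17*0 = 0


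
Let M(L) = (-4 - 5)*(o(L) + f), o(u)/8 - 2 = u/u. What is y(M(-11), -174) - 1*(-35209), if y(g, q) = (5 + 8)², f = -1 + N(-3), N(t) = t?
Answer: 35378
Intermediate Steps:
o(u) = 24 (o(u) = 16 + 8*(u/u) = 16 + 8*1 = 16 + 8 = 24)
f = -4 (f = -1 - 3 = -4)
M(L) = -180 (M(L) = (-4 - 5)*(24 - 4) = -9*20 = -180)
y(g, q) = 169 (y(g, q) = 13² = 169)
y(M(-11), -174) - 1*(-35209) = 169 - 1*(-35209) = 169 + 35209 = 35378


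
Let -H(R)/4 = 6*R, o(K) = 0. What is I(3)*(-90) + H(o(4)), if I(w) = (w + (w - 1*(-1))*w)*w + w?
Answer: -4320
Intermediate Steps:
I(w) = w + w*(w + w*(1 + w)) (I(w) = (w + (w + 1)*w)*w + w = (w + (1 + w)*w)*w + w = (w + w*(1 + w))*w + w = w*(w + w*(1 + w)) + w = w + w*(w + w*(1 + w)))
H(R) = -24*R
I(3)*(-90) + H(o(4)) = (3*(1 + 3² + 2*3))*(-90) - 24*0 = (3*(1 + 9 + 6))*(-90) + 0 = (3*16)*(-90) + 0 = 48*(-90) + 0 = -4320 + 0 = -4320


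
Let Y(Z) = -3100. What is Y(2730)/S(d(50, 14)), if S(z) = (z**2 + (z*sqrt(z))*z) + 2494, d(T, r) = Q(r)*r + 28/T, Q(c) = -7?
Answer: -3128747656250/751583130784061 + 34177500000*I*sqrt(609)/25916659682209 ≈ -0.0041629 + 0.032544*I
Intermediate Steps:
d(T, r) = -7*r + 28/T
S(z) = 2494 + z**2 + z**(5/2) (S(z) = (z**2 + z**(3/2)*z) + 2494 = (z**2 + z**(5/2)) + 2494 = 2494 + z**2 + z**(5/2))
Y(2730)/S(d(50, 14)) = -3100/(2494 + (-7*14 + 28/50)**2 + (-7*14 + 28/50)**(5/2)) = -3100/(2494 + (-98 + 28*(1/50))**2 + (-98 + 28*(1/50))**(5/2)) = -3100/(2494 + (-98 + 14/25)**2 + (-98 + 14/25)**(5/2)) = -3100/(2494 + (-2436/25)**2 + (-2436/25)**(5/2)) = -3100/(2494 + 5934096/625 + 11868192*I*sqrt(609)/3125) = -3100/(7492846/625 + 11868192*I*sqrt(609)/3125)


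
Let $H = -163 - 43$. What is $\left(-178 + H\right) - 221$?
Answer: $-605$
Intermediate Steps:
$H = -206$
$\left(-178 + H\right) - 221 = \left(-178 - 206\right) - 221 = -384 - 221 = -605$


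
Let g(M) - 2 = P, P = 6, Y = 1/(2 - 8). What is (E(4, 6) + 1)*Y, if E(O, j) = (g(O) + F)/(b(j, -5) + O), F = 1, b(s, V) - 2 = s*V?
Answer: -5/48 ≈ -0.10417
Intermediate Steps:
Y = -⅙ (Y = 1/(-6) = -⅙ ≈ -0.16667)
g(M) = 8 (g(M) = 2 + 6 = 8)
b(s, V) = 2 + V*s (b(s, V) = 2 + s*V = 2 + V*s)
E(O, j) = 9/(2 + O - 5*j) (E(O, j) = (8 + 1)/((2 - 5*j) + O) = 9/(2 + O - 5*j))
(E(4, 6) + 1)*Y = (9/(2 + 4 - 5*6) + 1)*(-⅙) = (9/(2 + 4 - 30) + 1)*(-⅙) = (9/(-24) + 1)*(-⅙) = (9*(-1/24) + 1)*(-⅙) = (-3/8 + 1)*(-⅙) = (5/8)*(-⅙) = -5/48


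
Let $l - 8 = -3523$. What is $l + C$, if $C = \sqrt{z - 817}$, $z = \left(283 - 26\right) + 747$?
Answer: $-3515 + \sqrt{187} \approx -3501.3$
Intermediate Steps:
$z = 1004$ ($z = 257 + 747 = 1004$)
$l = -3515$ ($l = 8 - 3523 = -3515$)
$C = \sqrt{187}$ ($C = \sqrt{1004 - 817} = \sqrt{187} \approx 13.675$)
$l + C = -3515 + \sqrt{187}$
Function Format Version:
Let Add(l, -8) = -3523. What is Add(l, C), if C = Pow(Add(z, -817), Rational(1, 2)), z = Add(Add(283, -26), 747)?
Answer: Add(-3515, Pow(187, Rational(1, 2))) ≈ -3501.3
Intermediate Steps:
z = 1004 (z = Add(257, 747) = 1004)
l = -3515 (l = Add(8, -3523) = -3515)
C = Pow(187, Rational(1, 2)) (C = Pow(Add(1004, -817), Rational(1, 2)) = Pow(187, Rational(1, 2)) ≈ 13.675)
Add(l, C) = Add(-3515, Pow(187, Rational(1, 2)))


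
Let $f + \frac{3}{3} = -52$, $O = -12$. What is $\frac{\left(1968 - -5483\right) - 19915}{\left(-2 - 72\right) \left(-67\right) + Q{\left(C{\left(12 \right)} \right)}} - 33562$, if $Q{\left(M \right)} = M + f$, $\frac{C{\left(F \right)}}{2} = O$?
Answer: $- \frac{163828586}{4881} \approx -33565.0$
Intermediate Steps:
$f = -53$ ($f = -1 - 52 = -53$)
$C{\left(F \right)} = -24$ ($C{\left(F \right)} = 2 \left(-12\right) = -24$)
$Q{\left(M \right)} = -53 + M$ ($Q{\left(M \right)} = M - 53 = -53 + M$)
$\frac{\left(1968 - -5483\right) - 19915}{\left(-2 - 72\right) \left(-67\right) + Q{\left(C{\left(12 \right)} \right)}} - 33562 = \frac{\left(1968 - -5483\right) - 19915}{\left(-2 - 72\right) \left(-67\right) - 77} - 33562 = \frac{\left(1968 + 5483\right) - 19915}{\left(-74\right) \left(-67\right) - 77} - 33562 = \frac{7451 - 19915}{4958 - 77} - 33562 = - \frac{12464}{4881} - 33562 = - \frac{163828586}{4881}$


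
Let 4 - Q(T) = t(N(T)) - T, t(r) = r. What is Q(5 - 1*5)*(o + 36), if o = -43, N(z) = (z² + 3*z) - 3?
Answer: -49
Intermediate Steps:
N(z) = -3 + z² + 3*z
Q(T) = 7 - T² - 2*T (Q(T) = 4 - ((-3 + T² + 3*T) - T) = 4 - (-3 + T² + 2*T) = 4 + (3 - T² - 2*T) = 7 - T² - 2*T)
Q(5 - 1*5)*(o + 36) = (7 - (5 - 1*5)² - 2*(5 - 1*5))*(-43 + 36) = (7 - (5 - 5)² - 2*(5 - 5))*(-7) = (7 - 1*0² - 2*0)*(-7) = (7 - 1*0 + 0)*(-7) = (7 + 0 + 0)*(-7) = 7*(-7) = -49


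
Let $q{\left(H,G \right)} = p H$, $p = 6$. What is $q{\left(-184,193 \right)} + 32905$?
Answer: $31801$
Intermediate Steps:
$q{\left(H,G \right)} = 6 H$
$q{\left(-184,193 \right)} + 32905 = 6 \left(-184\right) + 32905 = -1104 + 32905 = 31801$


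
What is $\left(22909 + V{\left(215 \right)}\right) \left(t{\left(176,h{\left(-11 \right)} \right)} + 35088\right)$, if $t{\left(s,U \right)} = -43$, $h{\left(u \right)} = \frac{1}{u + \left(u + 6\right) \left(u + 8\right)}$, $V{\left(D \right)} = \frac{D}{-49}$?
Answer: $\frac{39331914670}{49} \approx 8.0269 \cdot 10^{8}$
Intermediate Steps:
$V{\left(D \right)} = - \frac{D}{49}$ ($V{\left(D \right)} = D \left(- \frac{1}{49}\right) = - \frac{D}{49}$)
$h{\left(u \right)} = \frac{1}{u + \left(6 + u\right) \left(8 + u\right)}$
$\left(22909 + V{\left(215 \right)}\right) \left(t{\left(176,h{\left(-11 \right)} \right)} + 35088\right) = \left(22909 - \frac{215}{49}\right) \left(-43 + 35088\right) = \left(22909 - \frac{215}{49}\right) 35045 = \frac{1122326}{49} \cdot 35045 = \frac{39331914670}{49}$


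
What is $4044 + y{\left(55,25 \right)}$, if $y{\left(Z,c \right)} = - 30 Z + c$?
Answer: $2419$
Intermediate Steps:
$y{\left(Z,c \right)} = c - 30 Z$
$4044 + y{\left(55,25 \right)} = 4044 + \left(25 - 1650\right) = 4044 - 1625 = 2419$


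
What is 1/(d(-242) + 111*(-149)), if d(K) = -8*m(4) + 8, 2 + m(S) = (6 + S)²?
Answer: -1/17315 ≈ -5.7753e-5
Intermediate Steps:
m(S) = -2 + (6 + S)²
d(K) = -776 (d(K) = -8*(-2 + (6 + 4)²) + 8 = -8*(-2 + 10²) + 8 = -8*(-2 + 100) + 8 = -8*98 + 8 = -784 + 8 = -776)
1/(d(-242) + 111*(-149)) = 1/(-776 + 111*(-149)) = 1/(-776 - 16539) = 1/(-17315) = -1/17315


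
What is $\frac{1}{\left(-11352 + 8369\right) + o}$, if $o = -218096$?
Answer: $- \frac{1}{221079} \approx -4.5233 \cdot 10^{-6}$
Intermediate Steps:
$\frac{1}{\left(-11352 + 8369\right) + o} = \frac{1}{\left(-11352 + 8369\right) - 218096} = \frac{1}{-2983 - 218096} = \frac{1}{-221079} = - \frac{1}{221079}$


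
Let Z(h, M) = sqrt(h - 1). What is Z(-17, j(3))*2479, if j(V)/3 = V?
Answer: 7437*I*sqrt(2) ≈ 10518.0*I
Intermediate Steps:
j(V) = 3*V
Z(h, M) = sqrt(-1 + h)
Z(-17, j(3))*2479 = sqrt(-1 - 17)*2479 = sqrt(-18)*2479 = (3*I*sqrt(2))*2479 = 7437*I*sqrt(2)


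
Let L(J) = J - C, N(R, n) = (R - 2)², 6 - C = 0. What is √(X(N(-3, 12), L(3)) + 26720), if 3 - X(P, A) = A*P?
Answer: √26798 ≈ 163.70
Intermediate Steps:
C = 6 (C = 6 - 1*0 = 6 + 0 = 6)
N(R, n) = (-2 + R)²
L(J) = -6 + J (L(J) = J - 1*6 = J - 6 = -6 + J)
X(P, A) = 3 - A*P
√(X(N(-3, 12), L(3)) + 26720) = √((3 - (-6 + 3)*(-2 - 3)²) + 26720) = √((3 - 1*(-3)*(-5)²) + 26720) = √((3 - 1*(-3)*25) + 26720) = √((3 + 75) + 26720) = √(78 + 26720) = √26798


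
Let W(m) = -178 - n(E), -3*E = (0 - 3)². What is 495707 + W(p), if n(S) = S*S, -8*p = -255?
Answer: 495520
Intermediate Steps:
E = -3 (E = -(0 - 3)²/3 = -⅓*(-3)² = -⅓*9 = -3)
p = 255/8 (p = -⅛*(-255) = 255/8 ≈ 31.875)
n(S) = S²
W(m) = -187 (W(m) = -178 - 1*(-3)² = -178 - 1*9 = -178 - 9 = -187)
495707 + W(p) = 495707 - 187 = 495520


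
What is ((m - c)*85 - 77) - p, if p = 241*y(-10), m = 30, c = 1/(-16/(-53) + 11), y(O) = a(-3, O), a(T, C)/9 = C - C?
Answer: 1476822/599 ≈ 2465.5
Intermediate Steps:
a(T, C) = 0 (a(T, C) = 9*(C - C) = 9*0 = 0)
y(O) = 0
c = 53/599 (c = 1/(-16*(-1/53) + 11) = 1/(16/53 + 11) = 1/(599/53) = 53/599 ≈ 0.088481)
p = 0 (p = 241*0 = 0)
((m - c)*85 - 77) - p = ((30 - 1*53/599)*85 - 77) - 1*0 = ((30 - 53/599)*85 - 77) + 0 = ((17917/599)*85 - 77) + 0 = (1522945/599 - 77) + 0 = 1476822/599 + 0 = 1476822/599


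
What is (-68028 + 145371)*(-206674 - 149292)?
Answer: -27531478338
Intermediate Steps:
(-68028 + 145371)*(-206674 - 149292) = 77343*(-355966) = -27531478338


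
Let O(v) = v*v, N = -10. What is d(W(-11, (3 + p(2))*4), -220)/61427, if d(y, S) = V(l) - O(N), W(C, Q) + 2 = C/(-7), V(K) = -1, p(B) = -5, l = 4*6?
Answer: -101/61427 ≈ -0.0016442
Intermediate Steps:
l = 24
O(v) = v**2
W(C, Q) = -2 - C/7 (W(C, Q) = -2 + C/(-7) = -2 + C*(-1/7) = -2 - C/7)
d(y, S) = -101 (d(y, S) = -1 - 1*(-10)**2 = -1 - 1*100 = -1 - 100 = -101)
d(W(-11, (3 + p(2))*4), -220)/61427 = -101/61427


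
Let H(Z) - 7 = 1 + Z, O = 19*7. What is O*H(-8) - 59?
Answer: -59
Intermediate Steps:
O = 133
H(Z) = 8 + Z (H(Z) = 7 + (1 + Z) = 8 + Z)
O*H(-8) - 59 = 133*(8 - 8) - 59 = 133*0 - 59 = 0 - 59 = -59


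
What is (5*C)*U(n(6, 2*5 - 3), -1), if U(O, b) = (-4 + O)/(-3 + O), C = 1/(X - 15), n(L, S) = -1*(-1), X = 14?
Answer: -15/2 ≈ -7.5000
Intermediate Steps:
n(L, S) = 1
C = -1 (C = 1/(14 - 15) = 1/(-1) = -1)
U(O, b) = (-4 + O)/(-3 + O)
(5*C)*U(n(6, 2*5 - 3), -1) = (5*(-1))*((-4 + 1)/(-3 + 1)) = -5*(-3)/(-2) = -(-5)*(-3)/2 = -5*3/2 = -15/2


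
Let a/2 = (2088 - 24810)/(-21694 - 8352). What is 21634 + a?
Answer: 325030304/15023 ≈ 21636.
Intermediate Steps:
a = 22722/15023 (a = 2*((2088 - 24810)/(-21694 - 8352)) = 2*(-22722/(-30046)) = 2*(-22722*(-1/30046)) = 2*(11361/15023) = 22722/15023 ≈ 1.5125)
21634 + a = 21634 + 22722/15023 = 325030304/15023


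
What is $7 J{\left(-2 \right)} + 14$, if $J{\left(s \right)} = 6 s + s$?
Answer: $-84$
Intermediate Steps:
$J{\left(s \right)} = 7 s$
$7 J{\left(-2 \right)} + 14 = 7 \cdot 7 \left(-2\right) + 14 = 7 \left(-14\right) + 14 = -98 + 14 = -84$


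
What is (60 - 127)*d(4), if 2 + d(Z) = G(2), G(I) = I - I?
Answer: 134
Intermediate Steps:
G(I) = 0
d(Z) = -2 (d(Z) = -2 + 0 = -2)
(60 - 127)*d(4) = (60 - 127)*(-2) = -67*(-2) = 134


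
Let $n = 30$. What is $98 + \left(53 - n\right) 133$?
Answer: $3157$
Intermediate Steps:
$98 + \left(53 - n\right) 133 = 98 + \left(53 - 30\right) 133 = 98 + 23 \cdot 133 = 98 + 3059 = 3157$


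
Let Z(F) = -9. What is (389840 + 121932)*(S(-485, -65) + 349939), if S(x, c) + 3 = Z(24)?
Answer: 179082840644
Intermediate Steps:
S(x, c) = -12 (S(x, c) = -3 - 9 = -12)
(389840 + 121932)*(S(-485, -65) + 349939) = (389840 + 121932)*(-12 + 349939) = 511772*349927 = 179082840644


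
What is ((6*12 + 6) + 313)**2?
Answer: 152881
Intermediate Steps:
((6*12 + 6) + 313)**2 = ((72 + 6) + 313)**2 = (78 + 313)**2 = 391**2 = 152881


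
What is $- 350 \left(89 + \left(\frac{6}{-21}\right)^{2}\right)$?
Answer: $- \frac{218250}{7} \approx -31179.0$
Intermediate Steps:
$- 350 \left(89 + \left(\frac{6}{-21}\right)^{2}\right) = - 350 \left(89 + \left(6 \left(- \frac{1}{21}\right)\right)^{2}\right) = - 350 \left(89 + \left(- \frac{2}{7}\right)^{2}\right) = - 350 \left(89 + \frac{4}{49}\right) = \left(-350\right) \frac{4365}{49} = - \frac{218250}{7}$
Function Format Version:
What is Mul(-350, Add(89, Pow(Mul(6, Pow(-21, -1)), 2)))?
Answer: Rational(-218250, 7) ≈ -31179.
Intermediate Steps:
Mul(-350, Add(89, Pow(Mul(6, Pow(-21, -1)), 2))) = Mul(-350, Add(89, Pow(Mul(6, Rational(-1, 21)), 2))) = Mul(-350, Add(89, Pow(Rational(-2, 7), 2))) = Mul(-350, Add(89, Rational(4, 49))) = Mul(-350, Rational(4365, 49)) = Rational(-218250, 7)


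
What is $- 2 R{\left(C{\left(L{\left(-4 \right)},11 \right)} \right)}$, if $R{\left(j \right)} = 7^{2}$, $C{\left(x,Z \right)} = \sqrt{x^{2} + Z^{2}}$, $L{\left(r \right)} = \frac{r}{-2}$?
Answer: $-98$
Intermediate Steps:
$L{\left(r \right)} = - \frac{r}{2}$ ($L{\left(r \right)} = r \left(- \frac{1}{2}\right) = - \frac{r}{2}$)
$C{\left(x,Z \right)} = \sqrt{Z^{2} + x^{2}}$
$R{\left(j \right)} = 49$
$- 2 R{\left(C{\left(L{\left(-4 \right)},11 \right)} \right)} = \left(-2\right) 49 = -98$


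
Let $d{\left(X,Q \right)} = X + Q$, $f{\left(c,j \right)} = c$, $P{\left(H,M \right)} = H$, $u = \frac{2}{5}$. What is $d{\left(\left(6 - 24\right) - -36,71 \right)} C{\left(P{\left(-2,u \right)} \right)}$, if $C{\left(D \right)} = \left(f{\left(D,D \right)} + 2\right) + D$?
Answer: $-178$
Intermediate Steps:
$u = \frac{2}{5}$ ($u = 2 \cdot \frac{1}{5} = \frac{2}{5} \approx 0.4$)
$C{\left(D \right)} = 2 + 2 D$ ($C{\left(D \right)} = \left(D + 2\right) + D = \left(2 + D\right) + D = 2 + 2 D$)
$d{\left(X,Q \right)} = Q + X$
$d{\left(\left(6 - 24\right) - -36,71 \right)} C{\left(P{\left(-2,u \right)} \right)} = \left(71 + \left(\left(6 - 24\right) - -36\right)\right) \left(2 + 2 \left(-2\right)\right) = \left(71 + \left(-18 + 36\right)\right) \left(2 - 4\right) = \left(71 + 18\right) \left(-2\right) = 89 \left(-2\right) = -178$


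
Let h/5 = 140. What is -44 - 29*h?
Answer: -20344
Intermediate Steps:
h = 700 (h = 5*140 = 700)
-44 - 29*h = -44 - 29*700 = -44 - 20300 = -20344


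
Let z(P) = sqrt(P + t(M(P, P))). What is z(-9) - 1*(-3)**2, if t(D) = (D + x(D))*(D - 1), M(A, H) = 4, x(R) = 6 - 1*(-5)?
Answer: -3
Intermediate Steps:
x(R) = 11 (x(R) = 6 + 5 = 11)
t(D) = (-1 + D)*(11 + D) (t(D) = (D + 11)*(D - 1) = (11 + D)*(-1 + D) = (-1 + D)*(11 + D))
z(P) = sqrt(45 + P) (z(P) = sqrt(P + (-11 + 4**2 + 10*4)) = sqrt(P + (-11 + 16 + 40)) = sqrt(P + 45) = sqrt(45 + P))
z(-9) - 1*(-3)**2 = sqrt(45 - 9) - 1*(-3)**2 = sqrt(36) - 1*9 = 6 - 9 = -3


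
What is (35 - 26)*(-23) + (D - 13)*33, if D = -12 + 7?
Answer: -801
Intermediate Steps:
D = -5
(35 - 26)*(-23) + (D - 13)*33 = (35 - 26)*(-23) + (-5 - 13)*33 = 9*(-23) - 18*33 = -207 - 594 = -801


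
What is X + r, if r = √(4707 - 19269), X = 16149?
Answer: 16149 + 3*I*√1618 ≈ 16149.0 + 120.67*I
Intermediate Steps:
r = 3*I*√1618 (r = √(-14562) = 3*I*√1618 ≈ 120.67*I)
X + r = 16149 + 3*I*√1618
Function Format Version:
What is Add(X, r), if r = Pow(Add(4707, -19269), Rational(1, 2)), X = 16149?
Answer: Add(16149, Mul(3, I, Pow(1618, Rational(1, 2)))) ≈ Add(16149., Mul(120.67, I))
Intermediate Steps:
r = Mul(3, I, Pow(1618, Rational(1, 2))) (r = Pow(-14562, Rational(1, 2)) = Mul(3, I, Pow(1618, Rational(1, 2))) ≈ Mul(120.67, I))
Add(X, r) = Add(16149, Mul(3, I, Pow(1618, Rational(1, 2))))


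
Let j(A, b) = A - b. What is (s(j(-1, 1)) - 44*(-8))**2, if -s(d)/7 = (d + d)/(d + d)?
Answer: 119025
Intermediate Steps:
s(d) = -7 (s(d) = -7*(d + d)/(d + d) = -7*2*d/(2*d) = -7*2*d*1/(2*d) = -7*1 = -7)
(s(j(-1, 1)) - 44*(-8))**2 = (-7 - 44*(-8))**2 = (-7 + 352)**2 = 345**2 = 119025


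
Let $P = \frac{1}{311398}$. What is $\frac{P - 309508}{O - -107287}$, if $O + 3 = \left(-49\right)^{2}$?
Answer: $- \frac{96380172183}{34155689630} \approx -2.8218$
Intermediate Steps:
$P = \frac{1}{311398} \approx 3.2113 \cdot 10^{-6}$
$O = 2398$ ($O = -3 + \left(-49\right)^{2} = -3 + 2401 = 2398$)
$\frac{P - 309508}{O - -107287} = \frac{\frac{1}{311398} - 309508}{2398 - -107287} = - \frac{96380172183}{311398 \left(2398 + 107287\right)} = - \frac{96380172183}{311398 \cdot 109685} = \left(- \frac{96380172183}{311398}\right) \frac{1}{109685} = - \frac{96380172183}{34155689630}$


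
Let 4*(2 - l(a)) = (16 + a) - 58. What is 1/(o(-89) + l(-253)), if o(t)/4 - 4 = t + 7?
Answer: -4/945 ≈ -0.0042328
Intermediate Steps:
o(t) = 44 + 4*t (o(t) = 16 + 4*(t + 7) = 16 + 4*(7 + t) = 16 + (28 + 4*t) = 44 + 4*t)
l(a) = 25/2 - a/4 (l(a) = 2 - ((16 + a) - 58)/4 = 2 - (-42 + a)/4 = 2 + (21/2 - a/4) = 25/2 - a/4)
1/(o(-89) + l(-253)) = 1/((44 + 4*(-89)) + (25/2 - ¼*(-253))) = 1/((44 - 356) + (25/2 + 253/4)) = 1/(-312 + 303/4) = 1/(-945/4) = -4/945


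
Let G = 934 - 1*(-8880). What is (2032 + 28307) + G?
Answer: 40153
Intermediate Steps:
G = 9814 (G = 934 + 8880 = 9814)
(2032 + 28307) + G = (2032 + 28307) + 9814 = 30339 + 9814 = 40153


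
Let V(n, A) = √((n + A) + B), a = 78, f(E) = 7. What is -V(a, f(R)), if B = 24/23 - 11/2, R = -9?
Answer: -√170430/46 ≈ -8.9746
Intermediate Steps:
B = -205/46 (B = 24*(1/23) - 11*½ = 24/23 - 11/2 = -205/46 ≈ -4.4565)
V(n, A) = √(-205/46 + A + n) (V(n, A) = √((n + A) - 205/46) = √((A + n) - 205/46) = √(-205/46 + A + n))
-V(a, f(R)) = -√(-9430 + 2116*7 + 2116*78)/46 = -√(-9430 + 14812 + 165048)/46 = -√170430/46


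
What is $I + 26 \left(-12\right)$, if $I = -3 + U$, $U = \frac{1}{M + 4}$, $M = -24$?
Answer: $- \frac{6301}{20} \approx -315.05$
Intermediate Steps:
$U = - \frac{1}{20}$ ($U = \frac{1}{-24 + 4} = \frac{1}{-20} = - \frac{1}{20} \approx -0.05$)
$I = - \frac{61}{20}$ ($I = -3 - \frac{1}{20} = - \frac{61}{20} \approx -3.05$)
$I + 26 \left(-12\right) = - \frac{61}{20} + 26 \left(-12\right) = - \frac{61}{20} - 312 = - \frac{6301}{20}$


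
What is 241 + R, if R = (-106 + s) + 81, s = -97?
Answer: 119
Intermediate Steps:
R = -122 (R = (-106 - 97) + 81 = -203 + 81 = -122)
241 + R = 241 - 122 = 119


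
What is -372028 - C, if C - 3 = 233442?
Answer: -605473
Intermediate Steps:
C = 233445 (C = 3 + 233442 = 233445)
-372028 - C = -372028 - 1*233445 = -372028 - 233445 = -605473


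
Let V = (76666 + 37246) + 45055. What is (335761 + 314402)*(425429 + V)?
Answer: 379952656548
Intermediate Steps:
V = 158967 (V = 113912 + 45055 = 158967)
(335761 + 314402)*(425429 + V) = (335761 + 314402)*(425429 + 158967) = 650163*584396 = 379952656548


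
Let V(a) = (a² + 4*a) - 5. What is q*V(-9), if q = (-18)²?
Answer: 12960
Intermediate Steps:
V(a) = -5 + a² + 4*a
q = 324
q*V(-9) = 324*(-5 + (-9)² + 4*(-9)) = 324*(-5 + 81 - 36) = 324*40 = 12960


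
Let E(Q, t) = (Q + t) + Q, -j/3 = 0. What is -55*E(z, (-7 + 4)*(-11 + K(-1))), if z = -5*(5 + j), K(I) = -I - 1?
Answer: 935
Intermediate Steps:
K(I) = -1 - I
j = 0 (j = -3*0 = 0)
z = -25 (z = -5*(5 + 0) = -5*5 = -25)
E(Q, t) = t + 2*Q
-55*E(z, (-7 + 4)*(-11 + K(-1))) = -55*((-7 + 4)*(-11 + (-1 - 1*(-1))) + 2*(-25)) = -55*(-3*(-11 + (-1 + 1)) - 50) = -55*(-3*(-11 + 0) - 50) = -55*(-3*(-11) - 50) = -55*(33 - 50) = -55*(-17) = 935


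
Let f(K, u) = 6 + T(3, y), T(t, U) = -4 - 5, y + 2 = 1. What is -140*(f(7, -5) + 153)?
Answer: -21000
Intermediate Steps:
y = -1 (y = -2 + 1 = -1)
T(t, U) = -9
f(K, u) = -3 (f(K, u) = 6 - 9 = -3)
-140*(f(7, -5) + 153) = -140*(-3 + 153) = -140*150 = -21000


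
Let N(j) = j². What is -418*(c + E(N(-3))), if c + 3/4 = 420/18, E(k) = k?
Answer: -79211/6 ≈ -13202.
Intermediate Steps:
c = 271/12 (c = -¾ + 420/18 = -¾ + 420*(1/18) = -¾ + 70/3 = 271/12 ≈ 22.583)
-418*(c + E(N(-3))) = -418*(271/12 + (-3)²) = -418*(271/12 + 9) = -418*379/12 = -79211/6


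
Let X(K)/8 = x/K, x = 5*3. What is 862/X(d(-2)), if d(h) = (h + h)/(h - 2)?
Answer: 431/60 ≈ 7.1833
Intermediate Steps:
d(h) = 2*h/(-2 + h) (d(h) = (2*h)/(-2 + h) = 2*h/(-2 + h))
x = 15
X(K) = 120/K (X(K) = 8*(15/K) = 120/K)
862/X(d(-2)) = 862/((120/((2*(-2)/(-2 - 2))))) = 862/((120/((2*(-2)/(-4))))) = 862/((120/((2*(-2)*(-¼))))) = 862/((120/1)) = 862/((120*1)) = 862/120 = 862*(1/120) = 431/60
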